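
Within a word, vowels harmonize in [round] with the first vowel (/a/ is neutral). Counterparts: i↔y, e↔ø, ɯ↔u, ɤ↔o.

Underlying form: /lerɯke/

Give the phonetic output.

no segment meets the rule's conditions; no change.

[lerɯke]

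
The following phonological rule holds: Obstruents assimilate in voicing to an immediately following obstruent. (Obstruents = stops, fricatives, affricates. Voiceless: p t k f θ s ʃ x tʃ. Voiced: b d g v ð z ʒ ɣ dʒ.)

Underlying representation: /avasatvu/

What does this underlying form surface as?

/t/ before /v/ (voiced) → [d]

[avasadvu]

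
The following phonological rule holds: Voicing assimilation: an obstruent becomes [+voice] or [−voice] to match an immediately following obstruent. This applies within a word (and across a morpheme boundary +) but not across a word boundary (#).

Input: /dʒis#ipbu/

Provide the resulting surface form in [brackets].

/p/ before /b/ (voiced) → [b]

[dʒis#ibbu]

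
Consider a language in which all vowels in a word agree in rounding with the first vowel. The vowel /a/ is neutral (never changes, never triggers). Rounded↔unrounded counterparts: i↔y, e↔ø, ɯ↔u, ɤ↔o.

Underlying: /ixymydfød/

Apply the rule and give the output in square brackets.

/y/ harmonizes with /i/ ([-round]) → [i]
/y/ harmonizes with /i/ ([-round]) → [i]
/ø/ harmonizes with /i/ ([-round]) → [e]

[iximidfed]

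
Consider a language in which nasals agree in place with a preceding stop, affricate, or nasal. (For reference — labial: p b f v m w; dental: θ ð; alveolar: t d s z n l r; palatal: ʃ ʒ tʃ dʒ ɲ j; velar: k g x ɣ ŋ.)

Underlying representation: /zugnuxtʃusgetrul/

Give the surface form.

[zugŋuxtʃusgetrul]

/n/ after /g/ (velar) → [ŋ]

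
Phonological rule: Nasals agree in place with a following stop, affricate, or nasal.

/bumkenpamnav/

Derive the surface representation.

/m/ before /k/ (velar) → [ŋ]
/n/ before /p/ (labial) → [m]
/m/ before /n/ (alveolar) → [n]

[buŋkempannav]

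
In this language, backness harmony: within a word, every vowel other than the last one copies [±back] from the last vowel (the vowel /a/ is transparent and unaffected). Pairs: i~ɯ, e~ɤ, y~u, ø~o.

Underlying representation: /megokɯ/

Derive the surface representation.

/e/ harmonizes with /ɯ/ ([+back]) → [ɤ]

[mɤgokɯ]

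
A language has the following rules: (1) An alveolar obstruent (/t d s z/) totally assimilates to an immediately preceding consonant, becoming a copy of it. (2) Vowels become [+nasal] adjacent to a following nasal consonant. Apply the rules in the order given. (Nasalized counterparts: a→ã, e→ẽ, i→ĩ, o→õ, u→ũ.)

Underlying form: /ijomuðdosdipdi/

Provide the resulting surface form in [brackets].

[ijõmuððossippi]

Rule 1: /d/ after /ð/ → [ð] (total assimilation)
Rule 1: /d/ after /s/ → [s] (total assimilation)
Rule 1: /d/ after /p/ → [p] (total assimilation)
After rule 1: ijomuððossippi
Rule 2: /o/ before nasal /m/ → [õ]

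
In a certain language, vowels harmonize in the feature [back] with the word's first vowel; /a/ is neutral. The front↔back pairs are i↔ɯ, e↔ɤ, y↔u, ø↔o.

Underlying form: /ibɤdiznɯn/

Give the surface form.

[ibediznin]

/ɤ/ harmonizes with /i/ ([-back]) → [e]
/ɯ/ harmonizes with /i/ ([-back]) → [i]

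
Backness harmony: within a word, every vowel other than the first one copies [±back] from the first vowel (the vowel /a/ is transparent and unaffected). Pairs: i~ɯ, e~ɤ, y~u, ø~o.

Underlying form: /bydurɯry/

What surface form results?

[bydyriry]

/u/ harmonizes with /y/ ([-back]) → [y]
/ɯ/ harmonizes with /y/ ([-back]) → [i]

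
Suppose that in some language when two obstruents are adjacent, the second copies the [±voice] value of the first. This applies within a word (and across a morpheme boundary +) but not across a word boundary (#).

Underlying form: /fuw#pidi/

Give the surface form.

no segment meets the rule's conditions; no change.

[fuw#pidi]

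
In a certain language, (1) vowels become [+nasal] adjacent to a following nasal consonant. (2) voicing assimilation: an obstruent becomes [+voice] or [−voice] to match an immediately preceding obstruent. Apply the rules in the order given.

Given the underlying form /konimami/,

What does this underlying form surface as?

Rule 1: /o/ before nasal /n/ → [õ]
Rule 1: /i/ before nasal /m/ → [ĩ]
Rule 1: /a/ before nasal /m/ → [ã]
After rule 1: kõnĩmãmi
Rule 2: no segment meets the rule's conditions; no change.

[kõnĩmãmi]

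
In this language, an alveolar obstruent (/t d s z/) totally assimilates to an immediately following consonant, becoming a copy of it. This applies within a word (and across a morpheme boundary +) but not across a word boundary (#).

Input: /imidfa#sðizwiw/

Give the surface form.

/d/ before /f/ → [f] (total assimilation)
/s/ before /ð/ → [ð] (total assimilation)
/z/ before /w/ → [w] (total assimilation)

[imiffa#ððiwwiw]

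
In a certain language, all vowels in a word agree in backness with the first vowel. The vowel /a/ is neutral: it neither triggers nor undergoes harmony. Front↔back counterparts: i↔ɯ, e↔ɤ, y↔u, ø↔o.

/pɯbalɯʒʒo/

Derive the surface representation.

[pɯbalɯʒʒo]

no segment meets the rule's conditions; no change.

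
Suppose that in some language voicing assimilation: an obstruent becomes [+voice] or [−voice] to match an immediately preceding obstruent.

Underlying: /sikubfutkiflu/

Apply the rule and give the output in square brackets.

[sikubvutkiflu]

/f/ after /b/ (voiced) → [v]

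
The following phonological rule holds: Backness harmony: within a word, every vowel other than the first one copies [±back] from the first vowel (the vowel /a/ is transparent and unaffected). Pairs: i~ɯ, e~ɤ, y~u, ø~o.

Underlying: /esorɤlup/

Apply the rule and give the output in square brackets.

[esørelyp]

/o/ harmonizes with /e/ ([-back]) → [ø]
/ɤ/ harmonizes with /e/ ([-back]) → [e]
/u/ harmonizes with /e/ ([-back]) → [y]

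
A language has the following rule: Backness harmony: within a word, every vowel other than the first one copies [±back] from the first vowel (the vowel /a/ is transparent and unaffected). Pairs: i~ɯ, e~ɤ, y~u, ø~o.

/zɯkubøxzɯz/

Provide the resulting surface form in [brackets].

[zɯkuboxzɯz]

/ø/ harmonizes with /ɯ/ ([+back]) → [o]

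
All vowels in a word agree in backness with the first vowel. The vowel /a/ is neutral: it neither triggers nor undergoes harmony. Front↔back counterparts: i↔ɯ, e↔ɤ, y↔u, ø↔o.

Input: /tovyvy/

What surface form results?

[tovuvu]

/y/ harmonizes with /o/ ([+back]) → [u]
/y/ harmonizes with /o/ ([+back]) → [u]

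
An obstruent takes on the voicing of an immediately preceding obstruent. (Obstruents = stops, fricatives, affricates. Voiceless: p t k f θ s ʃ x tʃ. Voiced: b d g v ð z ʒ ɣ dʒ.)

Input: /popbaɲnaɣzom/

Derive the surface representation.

/b/ after /p/ (voiceless) → [p]

[poppaɲnaɣzom]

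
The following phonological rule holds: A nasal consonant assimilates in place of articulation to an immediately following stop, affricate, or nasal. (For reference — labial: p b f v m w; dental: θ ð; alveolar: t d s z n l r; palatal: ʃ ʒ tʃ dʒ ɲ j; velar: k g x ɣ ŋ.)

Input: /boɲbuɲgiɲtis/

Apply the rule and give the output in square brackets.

/ɲ/ before /b/ (labial) → [m]
/ɲ/ before /g/ (velar) → [ŋ]
/ɲ/ before /t/ (alveolar) → [n]

[bombuŋgintis]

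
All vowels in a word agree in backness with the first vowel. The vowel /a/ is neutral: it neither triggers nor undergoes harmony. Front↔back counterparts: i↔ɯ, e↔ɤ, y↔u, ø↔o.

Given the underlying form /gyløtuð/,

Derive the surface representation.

/u/ harmonizes with /y/ ([-back]) → [y]

[gyløtyð]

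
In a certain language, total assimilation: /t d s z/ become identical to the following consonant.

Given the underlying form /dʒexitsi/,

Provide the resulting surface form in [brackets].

[dʒexissi]

/t/ before /s/ → [s] (total assimilation)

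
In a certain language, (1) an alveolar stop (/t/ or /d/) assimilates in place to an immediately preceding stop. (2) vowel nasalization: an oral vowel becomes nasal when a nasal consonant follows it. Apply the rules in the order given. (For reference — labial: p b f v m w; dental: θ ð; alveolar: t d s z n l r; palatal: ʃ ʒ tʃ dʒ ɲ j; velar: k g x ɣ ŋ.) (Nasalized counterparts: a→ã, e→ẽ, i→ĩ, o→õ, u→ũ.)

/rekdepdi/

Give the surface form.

Rule 1: /d/ after /k/ (velar) → [g]
Rule 1: /d/ after /p/ (labial) → [b]
After rule 1: rekgepbi
Rule 2: no segment meets the rule's conditions; no change.

[rekgepbi]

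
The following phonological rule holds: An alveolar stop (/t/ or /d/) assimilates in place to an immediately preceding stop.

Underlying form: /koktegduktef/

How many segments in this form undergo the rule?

3

/t/ after /k/ (velar) → [k]
/d/ after /g/ (velar) → [g]
/t/ after /k/ (velar) → [k]
3 segments change.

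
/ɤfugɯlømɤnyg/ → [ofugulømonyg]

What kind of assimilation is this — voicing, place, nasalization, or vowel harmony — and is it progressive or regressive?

/ɤ/→[o] /ɯ/→[u] /ɤ/→[o].
Vowels agree with the last vowel, so the harmony is regressive.

vowel harmony, regressive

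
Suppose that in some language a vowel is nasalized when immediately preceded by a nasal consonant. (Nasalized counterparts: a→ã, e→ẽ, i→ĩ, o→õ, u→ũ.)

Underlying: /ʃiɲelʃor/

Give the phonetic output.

/e/ after nasal /ɲ/ → [ẽ]

[ʃiɲẽlʃor]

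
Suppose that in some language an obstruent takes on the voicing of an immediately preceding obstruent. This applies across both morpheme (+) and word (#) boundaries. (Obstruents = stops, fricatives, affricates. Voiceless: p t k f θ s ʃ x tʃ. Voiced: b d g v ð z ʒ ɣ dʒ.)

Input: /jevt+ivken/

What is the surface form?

/t/ after /v/ (voiced) → [d]
/k/ after /v/ (voiced) → [g]

[jevd+ivgen]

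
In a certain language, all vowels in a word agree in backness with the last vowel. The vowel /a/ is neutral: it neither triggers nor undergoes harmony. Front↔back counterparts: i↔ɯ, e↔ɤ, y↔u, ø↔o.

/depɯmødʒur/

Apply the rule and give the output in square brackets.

/e/ harmonizes with /u/ ([+back]) → [ɤ]
/ø/ harmonizes with /u/ ([+back]) → [o]

[dɤpɯmodʒur]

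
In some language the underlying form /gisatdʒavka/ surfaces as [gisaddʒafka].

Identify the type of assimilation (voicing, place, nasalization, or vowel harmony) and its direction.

/t/→[d] /v/→[f].
Each target copies a feature from the following segment, so the direction is regressive.

voicing assimilation, regressive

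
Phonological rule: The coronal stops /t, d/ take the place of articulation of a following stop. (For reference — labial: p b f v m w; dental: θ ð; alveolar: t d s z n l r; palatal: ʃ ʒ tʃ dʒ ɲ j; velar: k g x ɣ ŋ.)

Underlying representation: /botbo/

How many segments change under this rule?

1

/t/ before /b/ (labial) → [p]
1 segment changes.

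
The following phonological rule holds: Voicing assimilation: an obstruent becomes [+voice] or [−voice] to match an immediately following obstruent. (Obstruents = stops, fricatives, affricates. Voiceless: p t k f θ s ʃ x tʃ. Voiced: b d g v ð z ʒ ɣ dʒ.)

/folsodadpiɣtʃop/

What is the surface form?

/d/ before /p/ (voiceless) → [t]
/ɣ/ before /tʃ/ (voiceless) → [x]

[folsodatpixtʃop]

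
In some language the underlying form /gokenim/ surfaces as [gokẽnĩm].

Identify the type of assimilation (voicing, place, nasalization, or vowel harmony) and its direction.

nasalization, regressive

/e/→[ẽ] /i/→[ĩ].
Each target copies a feature from the following segment, so the direction is regressive.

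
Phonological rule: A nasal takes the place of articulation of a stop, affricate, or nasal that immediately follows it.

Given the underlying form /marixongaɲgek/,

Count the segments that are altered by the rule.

2

/n/ before /g/ (velar) → [ŋ]
/ɲ/ before /g/ (velar) → [ŋ]
2 segments change.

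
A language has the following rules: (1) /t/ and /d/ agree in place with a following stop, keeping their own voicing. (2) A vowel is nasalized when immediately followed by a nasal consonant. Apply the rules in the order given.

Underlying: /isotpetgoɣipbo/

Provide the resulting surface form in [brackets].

Rule 1: /t/ before /p/ (labial) → [p]
Rule 1: /t/ before /g/ (velar) → [k]
After rule 1: isoppekgoɣipbo
Rule 2: no segment meets the rule's conditions; no change.

[isoppekgoɣipbo]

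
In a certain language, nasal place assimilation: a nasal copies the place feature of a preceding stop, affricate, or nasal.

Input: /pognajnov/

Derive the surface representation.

/n/ after /g/ (velar) → [ŋ]

[pogŋajnov]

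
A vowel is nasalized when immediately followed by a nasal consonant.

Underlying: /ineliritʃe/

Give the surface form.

/i/ before nasal /n/ → [ĩ]

[ĩneliritʃe]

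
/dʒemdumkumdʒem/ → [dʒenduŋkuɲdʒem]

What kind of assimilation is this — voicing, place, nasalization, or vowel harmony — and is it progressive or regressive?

place assimilation, regressive

/m/→[n] /m/→[ŋ] /m/→[ɲ].
Each target copies a feature from the following segment, so the direction is regressive.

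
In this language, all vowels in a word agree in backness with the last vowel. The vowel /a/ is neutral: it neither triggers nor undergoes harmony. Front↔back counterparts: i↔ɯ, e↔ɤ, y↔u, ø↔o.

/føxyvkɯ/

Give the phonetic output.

[foxuvkɯ]

/ø/ harmonizes with /ɯ/ ([+back]) → [o]
/y/ harmonizes with /ɯ/ ([+back]) → [u]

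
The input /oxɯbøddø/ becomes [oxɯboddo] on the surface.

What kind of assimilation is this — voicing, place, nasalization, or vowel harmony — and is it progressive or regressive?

vowel harmony, progressive

/ø/→[o] /ø/→[o].
Vowels agree with the first vowel, so the harmony is progressive.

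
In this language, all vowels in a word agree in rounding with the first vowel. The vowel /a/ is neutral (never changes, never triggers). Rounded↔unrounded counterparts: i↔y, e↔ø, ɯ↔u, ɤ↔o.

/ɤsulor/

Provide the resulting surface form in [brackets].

[ɤsɯlɤr]

/u/ harmonizes with /ɤ/ ([-round]) → [ɯ]
/o/ harmonizes with /ɤ/ ([-round]) → [ɤ]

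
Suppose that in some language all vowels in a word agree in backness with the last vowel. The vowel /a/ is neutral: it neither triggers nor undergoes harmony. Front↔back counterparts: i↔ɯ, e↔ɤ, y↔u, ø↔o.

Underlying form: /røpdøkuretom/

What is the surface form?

/ø/ harmonizes with /o/ ([+back]) → [o]
/ø/ harmonizes with /o/ ([+back]) → [o]
/e/ harmonizes with /o/ ([+back]) → [ɤ]

[ropdokurɤtom]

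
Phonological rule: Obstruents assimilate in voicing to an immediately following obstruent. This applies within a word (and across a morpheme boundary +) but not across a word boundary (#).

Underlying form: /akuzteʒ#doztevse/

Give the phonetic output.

/z/ before /t/ (voiceless) → [s]
/z/ before /t/ (voiceless) → [s]
/v/ before /s/ (voiceless) → [f]

[akusteʒ#dostefse]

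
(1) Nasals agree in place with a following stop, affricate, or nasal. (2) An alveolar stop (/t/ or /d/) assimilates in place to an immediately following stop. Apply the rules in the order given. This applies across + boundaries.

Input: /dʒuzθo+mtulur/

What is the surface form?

[dʒuzθo+ntulur]

Rule 1: /m/ before /t/ (alveolar) → [n]
After rule 1: dʒuzθo+ntulur
Rule 2: no segment meets the rule's conditions; no change.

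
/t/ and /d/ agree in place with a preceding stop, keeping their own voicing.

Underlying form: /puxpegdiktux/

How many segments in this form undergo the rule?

/d/ after /g/ (velar) → [g]
/t/ after /k/ (velar) → [k]
2 segments change.

2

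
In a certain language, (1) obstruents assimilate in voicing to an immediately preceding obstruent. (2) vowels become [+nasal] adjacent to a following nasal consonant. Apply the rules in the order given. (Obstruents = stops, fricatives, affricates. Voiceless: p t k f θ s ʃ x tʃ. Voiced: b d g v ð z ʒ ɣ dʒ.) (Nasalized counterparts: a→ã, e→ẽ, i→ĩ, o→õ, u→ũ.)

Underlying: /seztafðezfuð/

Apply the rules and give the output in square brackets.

Rule 1: /t/ after /z/ (voiced) → [d]
Rule 1: /ð/ after /f/ (voiceless) → [θ]
Rule 1: /f/ after /z/ (voiced) → [v]
After rule 1: sezdafθezvuð
Rule 2: no segment meets the rule's conditions; no change.

[sezdafθezvuð]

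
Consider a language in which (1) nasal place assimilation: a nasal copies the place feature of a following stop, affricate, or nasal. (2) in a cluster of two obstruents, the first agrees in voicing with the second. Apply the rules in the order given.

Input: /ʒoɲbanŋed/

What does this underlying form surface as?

[ʒombaŋŋed]

Rule 1: /ɲ/ before /b/ (labial) → [m]
Rule 1: /n/ before /ŋ/ (velar) → [ŋ]
After rule 1: ʒombaŋŋed
Rule 2: no segment meets the rule's conditions; no change.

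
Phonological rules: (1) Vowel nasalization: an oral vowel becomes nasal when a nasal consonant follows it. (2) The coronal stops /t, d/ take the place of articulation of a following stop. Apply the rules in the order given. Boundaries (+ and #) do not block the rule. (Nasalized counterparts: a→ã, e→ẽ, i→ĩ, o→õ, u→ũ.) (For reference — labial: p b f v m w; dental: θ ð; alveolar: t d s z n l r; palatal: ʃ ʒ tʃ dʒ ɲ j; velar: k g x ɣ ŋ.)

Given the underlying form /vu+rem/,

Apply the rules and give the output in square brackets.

Rule 1: /e/ before nasal /m/ → [ẽ]
After rule 1: vu+rẽm
Rule 2: no segment meets the rule's conditions; no change.

[vu+rẽm]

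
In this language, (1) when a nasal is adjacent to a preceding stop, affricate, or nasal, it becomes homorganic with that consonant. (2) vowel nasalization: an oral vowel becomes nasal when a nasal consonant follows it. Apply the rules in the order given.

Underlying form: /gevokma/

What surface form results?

[gevokŋa]

Rule 1: /m/ after /k/ (velar) → [ŋ]
After rule 1: gevokŋa
Rule 2: no segment meets the rule's conditions; no change.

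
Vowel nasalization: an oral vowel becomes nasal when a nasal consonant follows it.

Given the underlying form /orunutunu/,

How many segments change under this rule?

/u/ before nasal /n/ → [ũ]
/u/ before nasal /n/ → [ũ]
2 segments change.

2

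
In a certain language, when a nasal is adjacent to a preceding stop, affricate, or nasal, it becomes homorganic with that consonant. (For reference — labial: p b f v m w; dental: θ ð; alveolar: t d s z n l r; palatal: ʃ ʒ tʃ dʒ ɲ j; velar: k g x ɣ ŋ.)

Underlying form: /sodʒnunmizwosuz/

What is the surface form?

/n/ after /dʒ/ (palatal) → [ɲ]
/m/ after /n/ (alveolar) → [n]

[sodʒɲunnizwosuz]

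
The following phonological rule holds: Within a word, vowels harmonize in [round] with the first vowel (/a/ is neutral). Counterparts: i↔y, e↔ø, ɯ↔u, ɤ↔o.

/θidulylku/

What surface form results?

/u/ harmonizes with /i/ ([-round]) → [ɯ]
/y/ harmonizes with /i/ ([-round]) → [i]
/u/ harmonizes with /i/ ([-round]) → [ɯ]

[θidɯlilkɯ]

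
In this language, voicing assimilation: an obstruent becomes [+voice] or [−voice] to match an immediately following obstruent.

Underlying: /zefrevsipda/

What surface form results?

/v/ before /s/ (voiceless) → [f]
/p/ before /d/ (voiced) → [b]

[zefrefsibda]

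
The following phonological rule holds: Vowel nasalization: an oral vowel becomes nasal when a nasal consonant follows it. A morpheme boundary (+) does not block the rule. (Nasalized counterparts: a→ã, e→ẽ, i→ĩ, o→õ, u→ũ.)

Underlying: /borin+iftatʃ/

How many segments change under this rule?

/i/ before nasal /n/ → [ĩ]
1 segment changes.

1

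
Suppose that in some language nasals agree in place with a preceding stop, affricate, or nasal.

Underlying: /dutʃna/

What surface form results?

[dutʃɲa]

/n/ after /tʃ/ (palatal) → [ɲ]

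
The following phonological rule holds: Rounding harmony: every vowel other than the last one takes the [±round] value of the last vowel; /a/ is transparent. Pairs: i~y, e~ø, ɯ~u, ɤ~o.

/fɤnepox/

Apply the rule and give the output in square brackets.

[fonøpox]

/ɤ/ harmonizes with /o/ ([+round]) → [o]
/e/ harmonizes with /o/ ([+round]) → [ø]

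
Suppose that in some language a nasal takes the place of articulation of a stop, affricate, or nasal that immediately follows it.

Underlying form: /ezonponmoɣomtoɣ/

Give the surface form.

/n/ before /p/ (labial) → [m]
/n/ before /m/ (labial) → [m]
/m/ before /t/ (alveolar) → [n]

[ezompommoɣontoɣ]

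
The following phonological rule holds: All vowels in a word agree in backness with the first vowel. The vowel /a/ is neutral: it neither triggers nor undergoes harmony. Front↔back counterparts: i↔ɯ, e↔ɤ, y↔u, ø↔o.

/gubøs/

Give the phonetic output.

[gubos]

/ø/ harmonizes with /u/ ([+back]) → [o]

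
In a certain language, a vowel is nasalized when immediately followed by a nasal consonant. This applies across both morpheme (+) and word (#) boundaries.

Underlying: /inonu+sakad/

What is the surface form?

[ĩnõnu+sakad]

/i/ before nasal /n/ → [ĩ]
/o/ before nasal /n/ → [õ]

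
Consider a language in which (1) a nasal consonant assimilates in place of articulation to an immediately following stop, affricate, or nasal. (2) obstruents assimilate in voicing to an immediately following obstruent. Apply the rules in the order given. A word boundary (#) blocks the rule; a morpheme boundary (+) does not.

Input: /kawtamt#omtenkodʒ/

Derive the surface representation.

[kawtant#onteŋkodʒ]

Rule 1: /m/ before /t/ (alveolar) → [n]
Rule 1: /m/ before /t/ (alveolar) → [n]
Rule 1: /n/ before /k/ (velar) → [ŋ]
After rule 1: kawtant#onteŋkodʒ
Rule 2: no segment meets the rule's conditions; no change.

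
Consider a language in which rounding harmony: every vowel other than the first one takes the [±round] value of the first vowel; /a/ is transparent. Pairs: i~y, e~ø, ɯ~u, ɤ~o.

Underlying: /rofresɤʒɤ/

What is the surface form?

/e/ harmonizes with /o/ ([+round]) → [ø]
/ɤ/ harmonizes with /o/ ([+round]) → [o]
/ɤ/ harmonizes with /o/ ([+round]) → [o]

[rofrøsoʒo]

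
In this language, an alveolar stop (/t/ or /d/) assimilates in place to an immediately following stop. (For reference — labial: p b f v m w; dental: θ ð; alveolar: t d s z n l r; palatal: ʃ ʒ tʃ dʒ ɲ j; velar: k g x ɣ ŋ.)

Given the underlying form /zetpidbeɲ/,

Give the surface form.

[zeppibbeɲ]

/t/ before /p/ (labial) → [p]
/d/ before /b/ (labial) → [b]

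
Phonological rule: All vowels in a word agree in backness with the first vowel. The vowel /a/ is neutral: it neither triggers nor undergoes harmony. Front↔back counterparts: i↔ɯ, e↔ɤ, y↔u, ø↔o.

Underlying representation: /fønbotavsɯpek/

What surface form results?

[fønbøtavsipek]

/o/ harmonizes with /ø/ ([-back]) → [ø]
/ɯ/ harmonizes with /ø/ ([-back]) → [i]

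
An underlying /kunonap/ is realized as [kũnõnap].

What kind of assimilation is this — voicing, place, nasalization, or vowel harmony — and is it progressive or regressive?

nasalization, regressive

/u/→[ũ] /o/→[õ].
Each target copies a feature from the following segment, so the direction is regressive.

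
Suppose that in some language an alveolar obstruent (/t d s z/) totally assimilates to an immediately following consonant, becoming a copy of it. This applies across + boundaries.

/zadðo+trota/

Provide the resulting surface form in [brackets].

/d/ before /ð/ → [ð] (total assimilation)
/t/ before /r/ → [r] (total assimilation)

[zaððo+rrota]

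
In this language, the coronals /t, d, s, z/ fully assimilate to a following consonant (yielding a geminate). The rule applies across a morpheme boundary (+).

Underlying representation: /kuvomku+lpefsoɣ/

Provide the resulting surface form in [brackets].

no segment meets the rule's conditions; no change.

[kuvomku+lpefsoɣ]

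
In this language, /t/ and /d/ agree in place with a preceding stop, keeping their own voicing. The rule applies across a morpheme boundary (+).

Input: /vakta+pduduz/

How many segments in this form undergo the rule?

/t/ after /k/ (velar) → [k]
/d/ after /p/ (labial) → [b]
2 segments change.

2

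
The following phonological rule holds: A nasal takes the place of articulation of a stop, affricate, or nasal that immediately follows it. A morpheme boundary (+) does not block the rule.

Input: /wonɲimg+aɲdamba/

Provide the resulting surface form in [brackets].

[woɲɲiŋg+andamba]

/n/ before /ɲ/ (palatal) → [ɲ]
/m/ before /g/ (velar) → [ŋ]
/ɲ/ before /d/ (alveolar) → [n]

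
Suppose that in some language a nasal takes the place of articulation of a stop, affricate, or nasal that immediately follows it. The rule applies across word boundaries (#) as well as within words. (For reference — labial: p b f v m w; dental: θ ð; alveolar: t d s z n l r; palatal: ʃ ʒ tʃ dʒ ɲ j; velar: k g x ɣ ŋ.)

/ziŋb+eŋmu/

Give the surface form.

[zimb+emmu]

/ŋ/ before /b/ (labial) → [m]
/ŋ/ before /m/ (labial) → [m]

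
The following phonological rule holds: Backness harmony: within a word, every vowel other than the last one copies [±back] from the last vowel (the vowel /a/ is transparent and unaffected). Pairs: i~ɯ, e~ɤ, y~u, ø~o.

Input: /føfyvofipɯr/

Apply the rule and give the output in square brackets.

[fofuvofɯpɯr]

/ø/ harmonizes with /ɯ/ ([+back]) → [o]
/y/ harmonizes with /ɯ/ ([+back]) → [u]
/i/ harmonizes with /ɯ/ ([+back]) → [ɯ]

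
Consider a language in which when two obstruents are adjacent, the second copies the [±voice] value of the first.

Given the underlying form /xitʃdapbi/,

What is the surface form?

/d/ after /tʃ/ (voiceless) → [t]
/b/ after /p/ (voiceless) → [p]

[xitʃtappi]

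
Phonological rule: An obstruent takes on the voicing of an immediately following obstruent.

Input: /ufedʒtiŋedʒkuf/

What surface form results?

[ufetʃtiŋetʃkuf]

/dʒ/ before /t/ (voiceless) → [tʃ]
/dʒ/ before /k/ (voiceless) → [tʃ]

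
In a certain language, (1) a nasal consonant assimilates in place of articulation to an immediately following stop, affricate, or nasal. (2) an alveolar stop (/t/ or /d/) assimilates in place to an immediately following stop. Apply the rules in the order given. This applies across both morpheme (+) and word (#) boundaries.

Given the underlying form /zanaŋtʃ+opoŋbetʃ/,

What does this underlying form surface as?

[zanaɲtʃ+opombetʃ]

Rule 1: /ŋ/ before /tʃ/ (palatal) → [ɲ]
Rule 1: /ŋ/ before /b/ (labial) → [m]
After rule 1: zanaɲtʃ+opombetʃ
Rule 2: no segment meets the rule's conditions; no change.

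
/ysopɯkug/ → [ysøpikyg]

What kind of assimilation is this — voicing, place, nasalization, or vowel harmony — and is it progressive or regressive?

vowel harmony, progressive

/o/→[ø] /ɯ/→[i] /u/→[y].
Vowels agree with the first vowel, so the harmony is progressive.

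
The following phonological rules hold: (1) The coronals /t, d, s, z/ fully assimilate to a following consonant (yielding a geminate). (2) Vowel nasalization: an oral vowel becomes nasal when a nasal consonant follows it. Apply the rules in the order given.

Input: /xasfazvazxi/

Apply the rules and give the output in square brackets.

[xaffavvaxxi]

Rule 1: /s/ before /f/ → [f] (total assimilation)
Rule 1: /z/ before /v/ → [v] (total assimilation)
Rule 1: /z/ before /x/ → [x] (total assimilation)
After rule 1: xaffavvaxxi
Rule 2: no segment meets the rule's conditions; no change.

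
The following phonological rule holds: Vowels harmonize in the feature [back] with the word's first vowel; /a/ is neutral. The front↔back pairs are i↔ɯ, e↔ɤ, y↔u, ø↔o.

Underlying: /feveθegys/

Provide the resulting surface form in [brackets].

[feveθegys]

no segment meets the rule's conditions; no change.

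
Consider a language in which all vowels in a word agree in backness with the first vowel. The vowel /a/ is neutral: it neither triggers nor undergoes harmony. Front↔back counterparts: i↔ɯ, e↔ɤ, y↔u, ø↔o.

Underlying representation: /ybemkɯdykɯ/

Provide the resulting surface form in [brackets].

/ɯ/ harmonizes with /y/ ([-back]) → [i]
/ɯ/ harmonizes with /y/ ([-back]) → [i]

[ybemkidyki]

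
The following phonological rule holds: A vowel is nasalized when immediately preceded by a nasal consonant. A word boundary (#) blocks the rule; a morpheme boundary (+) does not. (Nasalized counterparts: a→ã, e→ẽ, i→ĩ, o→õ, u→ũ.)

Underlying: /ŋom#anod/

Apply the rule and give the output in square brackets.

[ŋõm#anõd]

/o/ after nasal /ŋ/ → [õ]
/o/ after nasal /n/ → [õ]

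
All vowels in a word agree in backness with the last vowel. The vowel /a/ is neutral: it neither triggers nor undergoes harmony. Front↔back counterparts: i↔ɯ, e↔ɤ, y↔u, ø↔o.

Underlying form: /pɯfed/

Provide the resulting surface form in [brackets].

/ɯ/ harmonizes with /e/ ([-back]) → [i]

[pifed]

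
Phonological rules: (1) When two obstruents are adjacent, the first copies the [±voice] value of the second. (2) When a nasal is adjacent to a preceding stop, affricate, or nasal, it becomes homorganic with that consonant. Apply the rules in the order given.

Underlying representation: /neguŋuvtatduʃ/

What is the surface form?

Rule 1: /v/ before /t/ (voiceless) → [f]
Rule 1: /t/ before /d/ (voiced) → [d]
After rule 1: neguŋuftadduʃ
Rule 2: no segment meets the rule's conditions; no change.

[neguŋuftadduʃ]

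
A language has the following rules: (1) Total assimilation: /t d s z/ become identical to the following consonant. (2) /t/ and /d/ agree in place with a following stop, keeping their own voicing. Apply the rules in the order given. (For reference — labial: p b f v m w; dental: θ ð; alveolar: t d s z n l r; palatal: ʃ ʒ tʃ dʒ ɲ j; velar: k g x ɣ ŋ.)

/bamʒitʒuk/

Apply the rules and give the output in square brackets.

[bamʒiʒʒuk]

Rule 1: /t/ before /ʒ/ → [ʒ] (total assimilation)
After rule 1: bamʒiʒʒuk
Rule 2: no segment meets the rule's conditions; no change.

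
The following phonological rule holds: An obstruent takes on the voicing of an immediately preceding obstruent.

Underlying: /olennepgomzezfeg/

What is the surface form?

/g/ after /p/ (voiceless) → [k]
/f/ after /z/ (voiced) → [v]

[olennepkomzezveg]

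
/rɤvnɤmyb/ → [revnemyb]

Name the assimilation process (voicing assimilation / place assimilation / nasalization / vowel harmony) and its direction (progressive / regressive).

vowel harmony, regressive

/ɤ/→[e] /ɤ/→[e].
Vowels agree with the last vowel, so the harmony is regressive.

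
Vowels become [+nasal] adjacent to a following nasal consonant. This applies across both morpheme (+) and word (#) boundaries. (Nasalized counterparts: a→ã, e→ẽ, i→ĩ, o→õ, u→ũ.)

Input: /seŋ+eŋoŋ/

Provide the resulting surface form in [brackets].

/e/ before nasal /ŋ/ → [ẽ]
/e/ before nasal /ŋ/ → [ẽ]
/o/ before nasal /ŋ/ → [õ]

[sẽŋ+ẽŋõŋ]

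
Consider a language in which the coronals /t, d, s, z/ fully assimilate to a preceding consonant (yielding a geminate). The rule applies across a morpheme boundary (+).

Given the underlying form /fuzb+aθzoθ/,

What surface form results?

[fuzb+aθθoθ]

/z/ after /θ/ → [θ] (total assimilation)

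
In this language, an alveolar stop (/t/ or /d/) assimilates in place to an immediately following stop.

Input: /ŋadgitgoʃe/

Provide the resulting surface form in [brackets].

/d/ before /g/ (velar) → [g]
/t/ before /g/ (velar) → [k]

[ŋaggikgoʃe]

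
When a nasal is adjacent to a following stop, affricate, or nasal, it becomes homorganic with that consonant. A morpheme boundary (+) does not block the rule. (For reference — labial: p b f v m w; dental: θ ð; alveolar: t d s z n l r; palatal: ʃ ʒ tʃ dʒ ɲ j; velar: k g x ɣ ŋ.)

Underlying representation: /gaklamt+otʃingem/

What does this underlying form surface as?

/m/ before /t/ (alveolar) → [n]
/n/ before /g/ (velar) → [ŋ]

[gaklant+otʃiŋgem]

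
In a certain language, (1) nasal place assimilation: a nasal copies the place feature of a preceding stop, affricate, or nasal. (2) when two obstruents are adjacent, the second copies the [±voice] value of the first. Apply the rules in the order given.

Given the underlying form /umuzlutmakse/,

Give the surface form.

Rule 1: /m/ after /t/ (alveolar) → [n]
After rule 1: umuzlutnakse
Rule 2: no segment meets the rule's conditions; no change.

[umuzlutnakse]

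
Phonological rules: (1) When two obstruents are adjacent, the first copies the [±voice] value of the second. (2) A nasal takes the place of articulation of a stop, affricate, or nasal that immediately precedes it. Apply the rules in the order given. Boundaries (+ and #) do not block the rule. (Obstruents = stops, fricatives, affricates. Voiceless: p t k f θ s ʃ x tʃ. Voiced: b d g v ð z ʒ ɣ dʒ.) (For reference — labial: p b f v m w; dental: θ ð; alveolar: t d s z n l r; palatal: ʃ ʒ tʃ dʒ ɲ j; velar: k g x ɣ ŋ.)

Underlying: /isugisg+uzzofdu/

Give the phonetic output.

Rule 1: /s/ before /g/ (voiced) → [z]
Rule 1: /f/ before /d/ (voiced) → [v]
After rule 1: isugizg+uzzovdu
Rule 2: no segment meets the rule's conditions; no change.

[isugizg+uzzovdu]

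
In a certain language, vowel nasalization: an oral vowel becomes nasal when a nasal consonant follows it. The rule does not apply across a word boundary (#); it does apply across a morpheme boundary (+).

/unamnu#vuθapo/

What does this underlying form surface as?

/u/ before nasal /n/ → [ũ]
/a/ before nasal /m/ → [ã]

[ũnãmnu#vuθapo]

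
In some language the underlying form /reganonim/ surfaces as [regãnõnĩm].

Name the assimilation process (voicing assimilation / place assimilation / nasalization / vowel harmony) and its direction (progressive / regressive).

nasalization, regressive

/a/→[ã] /o/→[õ] /i/→[ĩ].
Each target copies a feature from the following segment, so the direction is regressive.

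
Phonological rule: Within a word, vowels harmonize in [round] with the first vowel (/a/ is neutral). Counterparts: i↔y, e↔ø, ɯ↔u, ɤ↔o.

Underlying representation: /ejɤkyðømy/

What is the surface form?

[ejɤkiðemi]

/y/ harmonizes with /e/ ([-round]) → [i]
/ø/ harmonizes with /e/ ([-round]) → [e]
/y/ harmonizes with /e/ ([-round]) → [i]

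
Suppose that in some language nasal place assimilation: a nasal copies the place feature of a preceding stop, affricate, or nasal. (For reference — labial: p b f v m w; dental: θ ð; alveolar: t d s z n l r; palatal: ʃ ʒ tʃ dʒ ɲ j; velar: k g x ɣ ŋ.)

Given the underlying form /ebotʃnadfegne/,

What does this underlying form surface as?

/n/ after /tʃ/ (palatal) → [ɲ]
/n/ after /g/ (velar) → [ŋ]

[ebotʃɲadfegŋe]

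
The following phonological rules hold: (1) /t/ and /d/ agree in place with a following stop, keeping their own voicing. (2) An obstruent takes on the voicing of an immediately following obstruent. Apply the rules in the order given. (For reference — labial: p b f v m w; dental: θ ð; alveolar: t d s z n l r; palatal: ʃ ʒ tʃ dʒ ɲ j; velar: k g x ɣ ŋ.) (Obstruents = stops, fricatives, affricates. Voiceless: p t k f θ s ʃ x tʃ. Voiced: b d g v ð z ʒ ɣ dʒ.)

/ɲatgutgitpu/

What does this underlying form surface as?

Rule 1: /t/ before /g/ (velar) → [k]
Rule 1: /t/ before /g/ (velar) → [k]
Rule 1: /t/ before /p/ (labial) → [p]
After rule 1: ɲakgukgippu
Rule 2: /k/ before /g/ (voiced) → [g]
Rule 2: /k/ before /g/ (voiced) → [g]

[ɲagguggippu]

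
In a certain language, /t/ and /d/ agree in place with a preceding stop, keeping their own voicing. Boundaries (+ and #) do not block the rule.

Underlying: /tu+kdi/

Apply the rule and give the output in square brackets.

[tu+kgi]

/d/ after /k/ (velar) → [g]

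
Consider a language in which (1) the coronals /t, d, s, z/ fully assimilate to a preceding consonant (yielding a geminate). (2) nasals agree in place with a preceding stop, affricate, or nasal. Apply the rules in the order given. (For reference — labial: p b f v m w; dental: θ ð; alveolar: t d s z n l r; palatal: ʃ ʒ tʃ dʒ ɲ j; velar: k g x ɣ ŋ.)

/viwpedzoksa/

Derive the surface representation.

[viwpeddokka]

Rule 1: /z/ after /d/ → [d] (total assimilation)
Rule 1: /s/ after /k/ → [k] (total assimilation)
After rule 1: viwpeddokka
Rule 2: no segment meets the rule's conditions; no change.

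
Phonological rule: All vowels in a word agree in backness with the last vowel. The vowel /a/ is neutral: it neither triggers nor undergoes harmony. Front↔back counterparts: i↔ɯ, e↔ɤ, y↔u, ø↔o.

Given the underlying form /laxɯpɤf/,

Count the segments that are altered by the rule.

0

No segment meets the rule's conditions.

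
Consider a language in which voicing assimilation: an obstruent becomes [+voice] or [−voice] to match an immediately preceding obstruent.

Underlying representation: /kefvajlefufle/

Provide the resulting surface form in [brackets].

/v/ after /f/ (voiceless) → [f]

[keffajlefufle]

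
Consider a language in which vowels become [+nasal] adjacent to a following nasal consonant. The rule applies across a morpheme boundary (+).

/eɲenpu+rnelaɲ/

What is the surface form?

/e/ before nasal /ɲ/ → [ẽ]
/e/ before nasal /n/ → [ẽ]
/a/ before nasal /ɲ/ → [ã]

[ẽɲẽnpu+rnelãɲ]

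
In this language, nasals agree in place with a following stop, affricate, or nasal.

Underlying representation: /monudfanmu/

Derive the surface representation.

/n/ before /m/ (labial) → [m]

[monudfammu]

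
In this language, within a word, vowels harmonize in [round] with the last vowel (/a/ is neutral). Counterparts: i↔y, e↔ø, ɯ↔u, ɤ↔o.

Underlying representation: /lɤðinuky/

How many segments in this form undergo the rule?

/ɤ/ harmonizes with /y/ ([+round]) → [o]
/i/ harmonizes with /y/ ([+round]) → [y]
2 segments change.

2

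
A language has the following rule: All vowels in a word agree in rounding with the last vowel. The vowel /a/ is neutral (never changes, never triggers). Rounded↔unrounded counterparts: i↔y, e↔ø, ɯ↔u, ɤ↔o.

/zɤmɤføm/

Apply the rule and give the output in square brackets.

[zomoføm]

/ɤ/ harmonizes with /ø/ ([+round]) → [o]
/ɤ/ harmonizes with /ø/ ([+round]) → [o]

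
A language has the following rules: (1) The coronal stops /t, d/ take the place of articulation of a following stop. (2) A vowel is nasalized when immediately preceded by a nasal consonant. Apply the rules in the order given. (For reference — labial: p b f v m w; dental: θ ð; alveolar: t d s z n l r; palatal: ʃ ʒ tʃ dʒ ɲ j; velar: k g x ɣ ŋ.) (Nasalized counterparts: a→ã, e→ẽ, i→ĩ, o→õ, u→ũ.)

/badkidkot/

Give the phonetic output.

Rule 1: /d/ before /k/ (velar) → [g]
Rule 1: /d/ before /k/ (velar) → [g]
After rule 1: bagkigkot
Rule 2: no segment meets the rule's conditions; no change.

[bagkigkot]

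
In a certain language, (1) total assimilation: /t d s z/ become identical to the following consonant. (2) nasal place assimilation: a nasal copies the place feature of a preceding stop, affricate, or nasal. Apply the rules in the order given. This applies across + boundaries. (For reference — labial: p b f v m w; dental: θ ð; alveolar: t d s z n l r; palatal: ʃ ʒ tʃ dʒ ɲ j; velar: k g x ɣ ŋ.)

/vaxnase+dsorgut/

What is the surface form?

Rule 1: /d/ before /s/ → [s] (total assimilation)
After rule 1: vaxnase+ssorgut
Rule 2: no segment meets the rule's conditions; no change.

[vaxnase+ssorgut]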